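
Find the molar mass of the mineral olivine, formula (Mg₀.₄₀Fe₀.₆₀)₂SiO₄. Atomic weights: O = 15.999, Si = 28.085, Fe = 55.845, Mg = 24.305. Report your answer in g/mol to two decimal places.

178.54 g/mol

Mg: 0.80 × 24.305 = 19.4440
Fe: 1.20 × 55.845 = 67.0140
Si: 1 × 28.085 = 28.0850
O: 4 × 15.999 = 63.9960
Summing the contributions gives the formula mass.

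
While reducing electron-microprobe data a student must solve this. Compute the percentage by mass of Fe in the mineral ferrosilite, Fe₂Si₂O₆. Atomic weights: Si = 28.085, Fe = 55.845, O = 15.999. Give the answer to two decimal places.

42.33 weight percent

Molar mass of Fe₂Si₂O₆: 2·55.845 + 2·28.085 + 6·15.999 = 263.854 g/mol.
Mass of Fe per formula unit: 2 × 55.845 = 111.690 g.
Weight fraction Fe = 111.690 / 263.854 = 0.4233.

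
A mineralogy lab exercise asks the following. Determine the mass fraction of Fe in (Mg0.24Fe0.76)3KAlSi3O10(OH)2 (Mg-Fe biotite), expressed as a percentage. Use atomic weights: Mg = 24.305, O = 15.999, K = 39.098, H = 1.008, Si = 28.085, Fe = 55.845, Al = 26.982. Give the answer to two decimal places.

Molar mass of (Mg0.24Fe0.76)3KAlSi3O10(OH)2: 0.72*24.305 + 2.28*55.845 + 1*39.098 + 1*26.982 + 3*28.085 + 12*15.999 + 2*1.008 = 489.165 g/mol.
Mass of Fe per formula unit: 2.28 × 55.845 = 127.327 g.
Weight fraction Fe = 127.327 / 489.165 = 0.2603.

26.03 wt%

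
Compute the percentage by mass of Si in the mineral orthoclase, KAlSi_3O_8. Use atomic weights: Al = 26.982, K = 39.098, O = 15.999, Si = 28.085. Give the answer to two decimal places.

M(KAlSi_3O_8) = 278.327 g/mol.
Si contributes 3 × 28.085 = 84.255 g per mole.
84.255/278.327 = 0.3027 → 30.27%.

30.27 wt%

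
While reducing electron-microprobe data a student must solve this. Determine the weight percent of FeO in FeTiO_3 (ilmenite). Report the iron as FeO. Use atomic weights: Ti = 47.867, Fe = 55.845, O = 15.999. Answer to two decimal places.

M(FeTiO_3) = 151.709 g/mol; M(FeO) = 71.844 g/mol.
Moles FeO per formula unit = 1 Fe ÷ 1 = 1.0000.
FeO fraction = (1.0000 × 71.844) / 151.709 = 71.844/151.709 = 0.4736.

47.36 wt%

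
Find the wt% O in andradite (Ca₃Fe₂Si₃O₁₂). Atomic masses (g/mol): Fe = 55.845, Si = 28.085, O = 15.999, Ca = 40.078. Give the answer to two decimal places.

37.78 mass %

Molar mass of Ca₃Fe₂Si₃O₁₂: 3*40.078 + 2*55.845 + 3*28.085 + 12*15.999 = 508.167 g/mol.
Mass of O per formula unit: 12 × 15.999 = 191.988 g.
Weight fraction O = 191.988 / 508.167 = 0.3778.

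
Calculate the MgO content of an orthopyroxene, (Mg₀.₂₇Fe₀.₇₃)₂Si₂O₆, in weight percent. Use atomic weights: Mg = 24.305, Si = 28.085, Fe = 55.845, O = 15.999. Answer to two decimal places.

Molar mass of (Mg₀.₂₇Fe₀.₇₃)₂Si₂O₆ = 0.54*24.305 + 1.46*55.845 + 2*28.085 + 6*15.999 = 246.822 g/mol.
Each formula unit contains 0.54 Mg, equivalent to 0.54/1 = 0.5400 mol MgO.
M(MgO) = 1×24.305 + 1×15.999 = 40.304 g/mol.
Mass of MgO per formula unit = 0.5400 × 40.304 = 21.764 g.
MgO wt% = 21.764 / 246.822 × 100 = 8.82%.

8.82 wt%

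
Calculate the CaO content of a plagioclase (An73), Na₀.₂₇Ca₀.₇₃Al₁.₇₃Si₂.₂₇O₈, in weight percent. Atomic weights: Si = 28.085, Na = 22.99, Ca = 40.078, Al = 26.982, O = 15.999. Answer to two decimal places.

14.95 wt%

Formula mass = 273.888 g/mol.
0.73 Ca → 0.7300 mol CaO per formula unit; M(CaO) = 56.077, so CaO mass = 40.936 g.
40.936/273.888 × 100 = 14.95 wt%.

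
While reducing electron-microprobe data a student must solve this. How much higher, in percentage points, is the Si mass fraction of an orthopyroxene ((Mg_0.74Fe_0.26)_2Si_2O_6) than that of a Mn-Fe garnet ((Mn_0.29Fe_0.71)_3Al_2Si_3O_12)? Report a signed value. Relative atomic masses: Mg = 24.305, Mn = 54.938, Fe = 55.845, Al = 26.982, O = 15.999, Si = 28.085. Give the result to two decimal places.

M((Mg_0.74Fe_0.26)_2Si_2O_6) = 217.175 g/mol, so wt% Si = 56.170/217.175 × 100 = 25.86%.
M((Mn_0.29Fe_0.71)_3Al_2Si_3O_12) = 496.953 g/mol, so wt% Si = 84.255/496.953 × 100 = 16.95%.
25.86 − 16.95 = 8.91 pp.

8.91 percentage points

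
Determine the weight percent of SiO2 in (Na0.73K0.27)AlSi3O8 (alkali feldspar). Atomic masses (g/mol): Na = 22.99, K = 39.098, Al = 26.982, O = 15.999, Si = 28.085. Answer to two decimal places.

67.62 wt%

Molar mass of (Na0.73K0.27)AlSi3O8 = 0.73×22.99 + 0.27×39.098 + 1×26.982 + 3×28.085 + 8×15.999 = 266.568 g/mol.
Each formula unit contains 3 Si, equivalent to 3/1 = 3.0000 mol SiO2.
M(SiO2) = 1×28.085 + 2×15.999 = 60.083 g/mol.
Mass of SiO2 per formula unit = 3.0000 × 60.083 = 180.249 g.
SiO2 wt% = 180.249 / 266.568 × 100 = 67.62%.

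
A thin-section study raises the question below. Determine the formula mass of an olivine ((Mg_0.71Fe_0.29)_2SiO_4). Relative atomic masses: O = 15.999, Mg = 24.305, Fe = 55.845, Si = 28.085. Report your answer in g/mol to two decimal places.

158.98 g/mol

M = 1.42(24.305) + 0.58(55.845) + 1(28.085) + 4(15.999)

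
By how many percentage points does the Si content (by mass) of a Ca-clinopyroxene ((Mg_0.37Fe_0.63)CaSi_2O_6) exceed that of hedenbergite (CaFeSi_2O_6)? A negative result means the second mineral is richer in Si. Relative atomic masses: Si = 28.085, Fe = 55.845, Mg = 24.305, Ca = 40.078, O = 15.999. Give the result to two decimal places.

M((Mg_0.37Fe_0.63)CaSi_2O_6) = 236.417 g/mol, so wt% Si = 56.170/236.417 × 100 = 23.76%.
M(CaFeSi_2O_6) = 248.087 g/mol, so wt% Si = 56.170/248.087 × 100 = 22.64%.
23.76 − 22.64 = 1.12 pp.

1.12 percentage points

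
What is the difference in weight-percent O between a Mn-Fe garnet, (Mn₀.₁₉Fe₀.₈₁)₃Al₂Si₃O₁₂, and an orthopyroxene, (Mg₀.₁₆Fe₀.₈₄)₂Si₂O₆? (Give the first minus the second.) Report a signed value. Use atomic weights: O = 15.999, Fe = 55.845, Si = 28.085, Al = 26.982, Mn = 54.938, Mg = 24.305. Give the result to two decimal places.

First mineral: 191.988 g O in 497.225 g formula = 38.61 wt% O.
Second mineral: 95.994 g O in 253.761 g formula = 37.83 wt% O.
38.61% − 37.83% gives a difference of 0.78 percentage points.

0.78 percentage points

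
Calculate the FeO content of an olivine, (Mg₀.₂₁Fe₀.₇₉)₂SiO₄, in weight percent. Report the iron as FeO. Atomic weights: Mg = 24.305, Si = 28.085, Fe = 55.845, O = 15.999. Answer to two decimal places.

Molar mass of (Mg₀.₂₁Fe₀.₇₉)₂SiO₄ = 0.42×24.305 + 1.58×55.845 + 1×28.085 + 4×15.999 = 190.524 g/mol.
Each formula unit contains 1.58 Fe, equivalent to 1.58/1 = 1.5800 mol FeO.
M(FeO) = 1×55.845 + 1×15.999 = 71.844 g/mol.
Mass of FeO per formula unit = 1.5800 × 71.844 = 113.514 g.
FeO wt% = 113.514 / 190.524 × 100 = 59.58%.

59.58 wt%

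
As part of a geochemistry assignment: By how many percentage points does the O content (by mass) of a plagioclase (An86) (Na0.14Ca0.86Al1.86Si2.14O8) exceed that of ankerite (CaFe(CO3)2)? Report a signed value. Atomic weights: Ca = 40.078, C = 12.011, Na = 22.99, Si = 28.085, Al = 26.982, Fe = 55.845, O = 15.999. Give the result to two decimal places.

1.93 percentage points

O in Na0.14Ca0.86Al1.86Si2.14O8: molar mass 275.966 g/mol; 8×15.999 = 127.992 g → 46.38 wt%.
O in CaFe(CO3)2: molar mass 215.939 g/mol; 6×15.999 = 95.994 g → 44.45 wt%.
Difference = 46.38 − 44.45 = 1.93 percentage points.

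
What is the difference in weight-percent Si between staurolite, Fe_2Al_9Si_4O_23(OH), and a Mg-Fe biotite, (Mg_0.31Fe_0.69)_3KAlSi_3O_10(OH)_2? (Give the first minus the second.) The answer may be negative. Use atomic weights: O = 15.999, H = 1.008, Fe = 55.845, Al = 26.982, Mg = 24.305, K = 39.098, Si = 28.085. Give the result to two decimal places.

Si in Fe_2Al_9Si_4O_23(OH): molar mass 851.852 g/mol; 4×28.085 = 112.340 g → 13.19 wt%.
Si in (Mg_0.31Fe_0.69)_3KAlSi_3O_10(OH)_2: molar mass 482.542 g/mol; 3×28.085 = 84.255 g → 17.46 wt%.
Difference = 13.19 − 17.46 = -4.27 percentage points.

-4.27 percentage points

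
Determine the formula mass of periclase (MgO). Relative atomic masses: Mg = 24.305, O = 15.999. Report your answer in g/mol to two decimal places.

40.30 g/mol

M = 1(24.305) + 1(15.999)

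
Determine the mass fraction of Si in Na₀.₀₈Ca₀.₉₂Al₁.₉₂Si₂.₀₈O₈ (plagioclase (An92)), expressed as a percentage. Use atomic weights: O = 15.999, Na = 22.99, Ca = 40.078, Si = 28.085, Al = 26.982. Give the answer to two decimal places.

M(Na₀.₀₈Ca₀.₉₂Al₁.₉₂Si₂.₀₈O₈) = 276.925 g/mol.
Si contributes 2.08 × 28.085 = 58.417 g per mole.
58.417/276.925 = 0.2109 → 21.09%.

21.09 mass %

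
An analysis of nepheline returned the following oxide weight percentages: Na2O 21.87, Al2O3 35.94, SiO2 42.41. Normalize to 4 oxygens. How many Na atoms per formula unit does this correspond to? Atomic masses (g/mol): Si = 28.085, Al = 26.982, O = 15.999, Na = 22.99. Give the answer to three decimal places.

1.000 Na apfu

Na2O (M=61.979): mol = 0.35286; Na = 0.70572, O = 0.35286.
Al2O3 (M=101.961): mol = 0.35249; Al = 0.70498, O = 1.05747.
SiO2 (M=60.083): mol = 0.70586; Si = 0.70586, O = 1.41172.
ΣO = 2.82205; factor = 4/ΣO = 1.41741.
Na apfu = 0.70572 × 1.41741 = 1.000.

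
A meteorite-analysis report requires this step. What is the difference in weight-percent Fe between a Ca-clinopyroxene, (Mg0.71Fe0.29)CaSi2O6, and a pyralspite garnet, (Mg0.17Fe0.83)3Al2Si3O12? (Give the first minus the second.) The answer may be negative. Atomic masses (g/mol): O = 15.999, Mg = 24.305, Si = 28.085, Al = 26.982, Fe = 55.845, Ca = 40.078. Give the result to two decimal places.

Fe in (Mg0.71Fe0.29)CaSi2O6: molar mass 225.694 g/mol; 0.29×55.845 = 16.195 g → 7.18 wt%.
Fe in (Mg0.17Fe0.83)3Al2Si3O12: molar mass 481.657 g/mol; 2.49×55.845 = 139.054 g → 28.87 wt%.
Difference = 7.18 − 28.87 = -21.69 percentage points.

-21.69 percentage points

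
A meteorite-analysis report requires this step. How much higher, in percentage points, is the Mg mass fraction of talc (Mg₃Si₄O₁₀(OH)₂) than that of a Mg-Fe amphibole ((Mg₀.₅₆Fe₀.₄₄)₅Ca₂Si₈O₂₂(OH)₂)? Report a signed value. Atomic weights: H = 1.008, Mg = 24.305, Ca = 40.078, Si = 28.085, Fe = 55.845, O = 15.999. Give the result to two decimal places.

11.51 percentage points

Mg in Mg₃Si₄O₁₀(OH)₂: molar mass 379.259 g/mol; 3×24.305 = 72.915 g → 19.23 wt%.
Mg in (Mg₀.₅₆Fe₀.₄₄)₅Ca₂Si₈O₂₂(OH)₂: molar mass 881.741 g/mol; 2.80×24.305 = 68.054 g → 7.72 wt%.
Difference = 19.23 − 7.72 = 11.51 percentage points.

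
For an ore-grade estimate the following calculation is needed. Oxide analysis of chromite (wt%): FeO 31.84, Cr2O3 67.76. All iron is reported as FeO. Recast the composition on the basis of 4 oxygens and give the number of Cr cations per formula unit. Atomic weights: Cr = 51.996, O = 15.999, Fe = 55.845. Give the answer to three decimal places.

2.003 Cr apfu

FeO: 31.84/71.844 = 0.44318 mol → 0.44318 mol Fe, 0.44318 mol O.
Cr2O3: 67.76/151.989 = 0.44582 mol → 0.89164 mol Cr, 1.33746 mol O.
Total oxygen = 1.78064 mol. Normalization factor = 4/1.78064 = 2.24638.
Cr per 4 O = 0.89164 × 2.24638 = 2.003.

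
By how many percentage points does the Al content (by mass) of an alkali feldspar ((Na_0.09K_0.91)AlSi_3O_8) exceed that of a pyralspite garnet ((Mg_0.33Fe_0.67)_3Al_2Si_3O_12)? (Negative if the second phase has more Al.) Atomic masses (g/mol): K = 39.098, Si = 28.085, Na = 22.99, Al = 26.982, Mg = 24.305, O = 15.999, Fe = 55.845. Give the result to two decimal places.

-1.82 percentage points

M((Na_0.09K_0.91)AlSi_3O_8) = 276.877 g/mol, so wt% Al = 26.982/276.877 × 100 = 9.75%.
M((Mg_0.33Fe_0.67)_3Al_2Si_3O_12) = 466.517 g/mol, so wt% Al = 53.964/466.517 × 100 = 11.57%.
9.75 − 11.57 = -1.82 pp.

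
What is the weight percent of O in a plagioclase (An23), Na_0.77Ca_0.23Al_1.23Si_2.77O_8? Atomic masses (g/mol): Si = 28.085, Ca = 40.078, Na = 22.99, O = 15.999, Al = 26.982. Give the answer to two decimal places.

48.14 wt%

Formula mass = 0.77*22.99 + 0.23*40.078 + 1.23*26.982 + 2.77*28.085 + 8*15.999 = 265.896 g/mol, of which 127.992 g is O.
So O makes up 127.992/265.896 = 0.4814 of the mass, i.e. 48.14%.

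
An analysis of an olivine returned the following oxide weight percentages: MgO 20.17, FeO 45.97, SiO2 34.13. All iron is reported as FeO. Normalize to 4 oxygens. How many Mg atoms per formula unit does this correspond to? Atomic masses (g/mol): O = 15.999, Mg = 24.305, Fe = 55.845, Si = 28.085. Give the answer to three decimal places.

0.879 Mg apfu

20.17 wt% MgO ÷ 40.304 g/mol = 0.50045 mol, giving 0.50045 Mg and 0.50045 O.
45.97 wt% FeO ÷ 71.844 g/mol = 0.63986 mol, giving 0.63986 Fe and 0.63986 O.
34.13 wt% SiO2 ÷ 60.083 g/mol = 0.56805 mol, giving 0.56805 Si and 1.13610 O.
Oxygen sums to 2.27641; scaling by 4/2.27641 = 1.75715 puts the formula on 4 O.
Mg: 0.50045 × 1.75715 = 0.879 atoms per formula unit.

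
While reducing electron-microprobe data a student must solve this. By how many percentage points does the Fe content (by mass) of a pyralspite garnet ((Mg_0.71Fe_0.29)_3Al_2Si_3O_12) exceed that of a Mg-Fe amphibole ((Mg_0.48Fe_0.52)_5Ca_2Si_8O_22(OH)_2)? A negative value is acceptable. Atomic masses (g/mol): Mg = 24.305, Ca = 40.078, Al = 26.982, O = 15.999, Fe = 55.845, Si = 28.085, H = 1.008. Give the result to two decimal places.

-4.95 percentage points

Fe in (Mg_0.71Fe_0.29)_3Al_2Si_3O_12: molar mass 430.562 g/mol; 0.87×55.845 = 48.585 g → 11.28 wt%.
Fe in (Mg_0.48Fe_0.52)_5Ca_2Si_8O_22(OH)_2: molar mass 894.357 g/mol; 2.60×55.845 = 145.197 g → 16.23 wt%.
Difference = 11.28 − 16.23 = -4.95 percentage points.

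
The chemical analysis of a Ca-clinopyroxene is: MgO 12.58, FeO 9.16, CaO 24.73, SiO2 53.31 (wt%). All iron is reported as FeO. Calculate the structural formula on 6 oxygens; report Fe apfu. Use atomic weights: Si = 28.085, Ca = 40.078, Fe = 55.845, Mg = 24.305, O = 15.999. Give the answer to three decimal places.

0.288 Fe apfu

MgO: 12.58/40.304 = 0.31213 mol → 0.31213 mol Mg, 0.31213 mol O.
FeO: 9.16/71.844 = 0.12750 mol → 0.12750 mol Fe, 0.12750 mol O.
CaO: 24.73/56.077 = 0.44100 mol → 0.44100 mol Ca, 0.44100 mol O.
SiO2: 53.31/60.083 = 0.88727 mol → 0.88727 mol Si, 1.77454 mol O.
Total oxygen = 2.65517 mol. Normalization factor = 6/2.65517 = 2.25974.
Fe per 6 O = 0.12750 × 2.25974 = 0.288.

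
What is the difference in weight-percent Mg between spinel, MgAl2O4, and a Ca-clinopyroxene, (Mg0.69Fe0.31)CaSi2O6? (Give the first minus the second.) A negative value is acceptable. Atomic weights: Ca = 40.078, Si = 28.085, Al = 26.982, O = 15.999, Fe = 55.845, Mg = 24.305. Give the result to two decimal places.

9.67 percentage points

First mineral: 24.305 g Mg in 142.265 g formula = 17.08 wt% Mg.
Second mineral: 16.770 g Mg in 226.324 g formula = 7.41 wt% Mg.
17.08% − 7.41% gives a difference of 9.67 percentage points.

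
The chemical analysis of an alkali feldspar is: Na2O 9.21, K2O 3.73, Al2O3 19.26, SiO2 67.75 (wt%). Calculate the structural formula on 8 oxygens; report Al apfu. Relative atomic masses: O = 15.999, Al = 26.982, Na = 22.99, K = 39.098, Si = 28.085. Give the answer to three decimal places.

1.004 Al apfu

Na2O (M=61.979): mol = 0.14860; Na = 0.29720, O = 0.14860.
K2O (M=94.195): mol = 0.03960; K = 0.07920, O = 0.03960.
Al2O3 (M=101.961): mol = 0.18890; Al = 0.37780, O = 0.56670.
SiO2 (M=60.083): mol = 1.12761; Si = 1.12761, O = 2.25522.
ΣO = 3.01012; factor = 8/ΣO = 2.65770.
Al apfu = 0.37780 × 2.65770 = 1.004.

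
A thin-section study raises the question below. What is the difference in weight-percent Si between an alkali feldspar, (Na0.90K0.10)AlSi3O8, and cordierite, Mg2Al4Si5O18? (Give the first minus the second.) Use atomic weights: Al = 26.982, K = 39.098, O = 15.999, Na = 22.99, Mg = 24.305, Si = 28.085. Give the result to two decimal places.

7.93 percentage points

Si in (Na0.90K0.10)AlSi3O8: molar mass 263.830 g/mol; 3×28.085 = 84.255 g → 31.94 wt%.
Si in Mg2Al4Si5O18: molar mass 584.945 g/mol; 5×28.085 = 140.425 g → 24.01 wt%.
Difference = 31.94 − 24.01 = 7.93 percentage points.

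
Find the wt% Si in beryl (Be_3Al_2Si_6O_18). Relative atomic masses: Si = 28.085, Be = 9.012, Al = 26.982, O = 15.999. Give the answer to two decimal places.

31.35 weight percent

M(Be_3Al_2Si_6O_18) = 537.492 g/mol.
Si contributes 6 × 28.085 = 168.510 g per mole.
168.510/537.492 = 0.3135 → 31.35%.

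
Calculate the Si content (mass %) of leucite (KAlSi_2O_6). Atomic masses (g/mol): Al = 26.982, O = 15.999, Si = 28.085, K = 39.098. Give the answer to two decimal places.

Molar mass of KAlSi_2O_6: 1×39.098 + 1×26.982 + 2×28.085 + 6×15.999 = 218.244 g/mol.
Mass of Si per formula unit: 2 × 28.085 = 56.170 g.
Weight fraction Si = 56.170 / 218.244 = 0.2574.

25.74 mass %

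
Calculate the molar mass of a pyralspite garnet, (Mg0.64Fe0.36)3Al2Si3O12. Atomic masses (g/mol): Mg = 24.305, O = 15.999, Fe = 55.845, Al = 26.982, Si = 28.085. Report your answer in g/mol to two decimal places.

437.19 g/mol

Mg: 1.92 × 24.305 = 46.6656
Fe: 1.08 × 55.845 = 60.3126
Al: 2 × 26.982 = 53.9640
Si: 3 × 28.085 = 84.2550
O: 12 × 15.999 = 191.9880
Summing the contributions gives the formula mass.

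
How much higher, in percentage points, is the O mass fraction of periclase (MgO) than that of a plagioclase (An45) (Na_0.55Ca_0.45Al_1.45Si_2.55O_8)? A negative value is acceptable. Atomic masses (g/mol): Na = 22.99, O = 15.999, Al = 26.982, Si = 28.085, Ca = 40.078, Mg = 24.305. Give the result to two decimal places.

-7.81 percentage points

First mineral: 15.999 g O in 40.304 g formula = 39.70 wt% O.
Second mineral: 127.992 g O in 269.412 g formula = 47.51 wt% O.
39.70% − 47.51% gives a difference of -7.81 percentage points.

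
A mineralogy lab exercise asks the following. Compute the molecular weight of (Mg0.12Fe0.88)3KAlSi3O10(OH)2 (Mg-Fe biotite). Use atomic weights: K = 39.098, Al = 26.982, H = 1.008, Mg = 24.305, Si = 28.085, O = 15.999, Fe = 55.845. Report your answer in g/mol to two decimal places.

500.52 g/mol

Mg: 0.36 × 24.305 = 8.7498
Fe: 2.64 × 55.845 = 147.4308
K: 1 × 39.098 = 39.0980
Al: 1 × 26.982 = 26.9820
Si: 3 × 28.085 = 84.2550
O: 12 × 15.999 = 191.9880
H: 2 × 1.008 = 2.0160
Summing the contributions gives the formula mass.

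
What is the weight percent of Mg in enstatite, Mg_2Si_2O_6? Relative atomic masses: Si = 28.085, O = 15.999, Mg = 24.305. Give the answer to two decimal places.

Formula mass = 2·24.305 + 2·28.085 + 6·15.999 = 200.774 g/mol, of which 48.610 g is Mg.
So Mg makes up 48.610/200.774 = 0.2421 of the mass, i.e. 24.21%.

24.21 wt%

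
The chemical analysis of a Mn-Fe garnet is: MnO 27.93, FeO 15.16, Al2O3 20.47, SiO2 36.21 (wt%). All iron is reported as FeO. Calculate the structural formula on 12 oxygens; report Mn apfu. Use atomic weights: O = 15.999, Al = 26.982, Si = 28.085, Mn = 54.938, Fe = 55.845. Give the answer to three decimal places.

1.959 Mn apfu

MnO (M=70.937): mol = 0.39373; Mn = 0.39373, O = 0.39373.
FeO (M=71.844): mol = 0.21101; Fe = 0.21101, O = 0.21101.
Al2O3 (M=101.961): mol = 0.20076; Al = 0.40152, O = 0.60228.
SiO2 (M=60.083): mol = 0.60267; Si = 0.60267, O = 1.20534.
ΣO = 2.41236; factor = 12/ΣO = 4.97438.
Mn apfu = 0.39373 × 4.97438 = 1.959.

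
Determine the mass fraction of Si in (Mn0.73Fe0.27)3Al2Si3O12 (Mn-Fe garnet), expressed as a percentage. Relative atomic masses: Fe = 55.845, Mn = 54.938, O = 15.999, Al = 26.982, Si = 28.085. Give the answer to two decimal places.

Formula mass = 2.19×54.938 + 0.81×55.845 + 2×26.982 + 3×28.085 + 12×15.999 = 495.756 g/mol, of which 84.255 g is Si.
So Si makes up 84.255/495.756 = 0.1700 of the mass, i.e. 17.00%.

17.00 weight percent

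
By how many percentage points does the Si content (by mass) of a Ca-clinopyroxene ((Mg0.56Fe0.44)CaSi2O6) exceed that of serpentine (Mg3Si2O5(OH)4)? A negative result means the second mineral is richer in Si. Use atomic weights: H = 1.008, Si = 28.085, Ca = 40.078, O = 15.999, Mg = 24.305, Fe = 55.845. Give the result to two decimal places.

First mineral: 56.170 g Si in 230.425 g formula = 24.38 wt% Si.
Second mineral: 56.170 g Si in 277.108 g formula = 20.27 wt% Si.
24.38% − 20.27% gives a difference of 4.11 percentage points.

4.11 percentage points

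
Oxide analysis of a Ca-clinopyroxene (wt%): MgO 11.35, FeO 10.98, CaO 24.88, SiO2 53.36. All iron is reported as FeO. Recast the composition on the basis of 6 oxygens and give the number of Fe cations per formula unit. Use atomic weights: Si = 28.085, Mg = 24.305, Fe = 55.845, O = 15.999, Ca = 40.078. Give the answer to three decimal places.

0.345 Fe apfu

11.35 wt% MgO ÷ 40.304 g/mol = 0.28161 mol, giving 0.28161 Mg and 0.28161 O.
10.98 wt% FeO ÷ 71.844 g/mol = 0.15283 mol, giving 0.15283 Fe and 0.15283 O.
24.88 wt% CaO ÷ 56.077 g/mol = 0.44368 mol, giving 0.44368 Ca and 0.44368 O.
53.36 wt% SiO2 ÷ 60.083 g/mol = 0.88810 mol, giving 0.88810 Si and 1.77620 O.
Oxygen sums to 2.65432; scaling by 6/2.65432 = 2.26047 puts the formula on 6 O.
Fe: 0.15283 × 2.26047 = 0.345 atoms per formula unit.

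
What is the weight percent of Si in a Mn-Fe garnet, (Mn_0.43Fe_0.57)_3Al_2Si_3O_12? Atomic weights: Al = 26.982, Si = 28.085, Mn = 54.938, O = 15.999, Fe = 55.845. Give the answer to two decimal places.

M((Mn_0.43Fe_0.57)_3Al_2Si_3O_12) = 496.572 g/mol.
Si contributes 3 × 28.085 = 84.255 g per mole.
84.255/496.572 = 0.1697 → 16.97%.

16.97 weight percent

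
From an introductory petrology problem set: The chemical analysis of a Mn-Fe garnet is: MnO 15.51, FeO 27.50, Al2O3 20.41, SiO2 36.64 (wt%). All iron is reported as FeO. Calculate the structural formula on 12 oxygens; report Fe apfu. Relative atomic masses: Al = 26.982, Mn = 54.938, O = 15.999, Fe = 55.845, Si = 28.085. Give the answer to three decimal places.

1.897 Fe apfu

MnO: 15.51/70.937 = 0.21864 mol → 0.21864 mol Mn, 0.21864 mol O.
FeO: 27.50/71.844 = 0.38277 mol → 0.38277 mol Fe, 0.38277 mol O.
Al2O3: 20.41/101.961 = 0.20017 mol → 0.40034 mol Al, 0.60051 mol O.
SiO2: 36.64/60.083 = 0.60982 mol → 0.60982 mol Si, 1.21964 mol O.
Total oxygen = 2.42156 mol. Normalization factor = 12/2.42156 = 4.95548.
Fe per 12 O = 0.38277 × 4.95548 = 1.897.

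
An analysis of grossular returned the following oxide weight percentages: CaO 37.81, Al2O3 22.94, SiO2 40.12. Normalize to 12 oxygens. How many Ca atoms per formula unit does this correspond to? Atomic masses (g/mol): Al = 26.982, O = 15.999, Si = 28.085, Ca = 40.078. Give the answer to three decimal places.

3.014 Ca apfu

CaO (M=56.077): mol = 0.67425; Ca = 0.67425, O = 0.67425.
Al2O3 (M=101.961): mol = 0.22499; Al = 0.44998, O = 0.67497.
SiO2 (M=60.083): mol = 0.66774; Si = 0.66774, O = 1.33548.
ΣO = 2.68470; factor = 12/ΣO = 4.46977.
Ca apfu = 0.67425 × 4.46977 = 3.014.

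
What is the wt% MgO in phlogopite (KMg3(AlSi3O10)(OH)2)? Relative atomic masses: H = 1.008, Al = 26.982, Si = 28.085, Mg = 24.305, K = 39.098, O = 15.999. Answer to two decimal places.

28.98 wt%

Molar mass of KMg3(AlSi3O10)(OH)2 = 1·39.098 + 3·24.305 + 1·26.982 + 3·28.085 + 12·15.999 + 2·1.008 = 417.254 g/mol.
Each formula unit contains 3 Mg, equivalent to 3/1 = 3.0000 mol MgO.
M(MgO) = 1×24.305 + 1×15.999 = 40.304 g/mol.
Mass of MgO per formula unit = 3.0000 × 40.304 = 120.912 g.
MgO wt% = 120.912 / 417.254 × 100 = 28.98%.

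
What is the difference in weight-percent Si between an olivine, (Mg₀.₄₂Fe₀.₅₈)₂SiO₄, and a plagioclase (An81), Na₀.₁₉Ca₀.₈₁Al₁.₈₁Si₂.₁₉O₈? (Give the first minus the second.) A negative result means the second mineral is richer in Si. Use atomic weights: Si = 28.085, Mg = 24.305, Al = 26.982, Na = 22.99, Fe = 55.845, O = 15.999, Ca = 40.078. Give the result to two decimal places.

First mineral: 28.085 g Si in 177.277 g formula = 15.84 wt% Si.
Second mineral: 61.506 g Si in 275.167 g formula = 22.35 wt% Si.
15.84% − 22.35% gives a difference of -6.51 percentage points.

-6.51 percentage points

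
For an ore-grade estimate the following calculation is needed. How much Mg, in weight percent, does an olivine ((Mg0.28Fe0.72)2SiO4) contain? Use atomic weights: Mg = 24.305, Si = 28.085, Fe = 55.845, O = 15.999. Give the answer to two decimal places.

M((Mg0.28Fe0.72)2SiO4) = 186.109 g/mol.
Mg contributes 0.56 × 24.305 = 13.611 g per mole.
13.611/186.109 = 0.0731 → 7.31%.

7.31 weight percent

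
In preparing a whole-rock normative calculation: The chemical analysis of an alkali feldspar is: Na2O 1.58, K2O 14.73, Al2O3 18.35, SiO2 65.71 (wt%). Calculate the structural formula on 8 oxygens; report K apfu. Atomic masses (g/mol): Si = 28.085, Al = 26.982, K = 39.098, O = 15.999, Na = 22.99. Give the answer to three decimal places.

Na2O (M=61.979): mol = 0.02549; Na = 0.05098, O = 0.02549.
K2O (M=94.195): mol = 0.15638; K = 0.31276, O = 0.15638.
Al2O3 (M=101.961): mol = 0.17997; Al = 0.35994, O = 0.53991.
SiO2 (M=60.083): mol = 1.09365; Si = 1.09365, O = 2.18730.
ΣO = 2.90908; factor = 8/ΣO = 2.75001.
K apfu = 0.31276 × 2.75001 = 0.860.

0.860 K apfu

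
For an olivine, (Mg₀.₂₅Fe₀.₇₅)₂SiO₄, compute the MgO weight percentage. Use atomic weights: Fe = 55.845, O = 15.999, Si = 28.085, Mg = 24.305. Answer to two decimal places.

10.72 wt%

M((Mg₀.₂₅Fe₀.₇₅)₂SiO₄) = 188.001 g/mol; M(MgO) = 40.304 g/mol.
Moles MgO per formula unit = 0.50 Mg ÷ 1 = 0.5000.
MgO fraction = (0.5000 × 40.304) / 188.001 = 20.152/188.001 = 0.1072.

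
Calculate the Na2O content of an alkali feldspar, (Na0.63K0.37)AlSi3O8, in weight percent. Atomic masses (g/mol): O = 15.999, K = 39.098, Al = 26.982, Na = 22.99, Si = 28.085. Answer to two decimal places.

M((Na0.63K0.37)AlSi3O8) = 268.179 g/mol; M(Na2O) = 61.979 g/mol.
Moles Na2O per formula unit = 0.63 Na ÷ 2 = 0.3150.
Na2O fraction = (0.3150 × 61.979) / 268.179 = 19.523/268.179 = 0.0728.

7.28 wt%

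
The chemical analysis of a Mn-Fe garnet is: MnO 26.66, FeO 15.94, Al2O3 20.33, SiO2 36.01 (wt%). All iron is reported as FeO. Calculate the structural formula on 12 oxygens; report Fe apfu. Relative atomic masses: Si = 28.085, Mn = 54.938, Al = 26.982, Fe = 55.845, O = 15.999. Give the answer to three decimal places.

MnO: 26.66/70.937 = 0.37583 mol → 0.37583 mol Mn, 0.37583 mol O.
FeO: 15.94/71.844 = 0.22187 mol → 0.22187 mol Fe, 0.22187 mol O.
Al2O3: 20.33/101.961 = 0.19939 mol → 0.39878 mol Al, 0.59817 mol O.
SiO2: 36.01/60.083 = 0.59934 mol → 0.59934 mol Si, 1.19868 mol O.
Total oxygen = 2.39455 mol. Normalization factor = 12/2.39455 = 5.01138.
Fe per 12 O = 0.22187 × 5.01138 = 1.112.

1.112 Fe apfu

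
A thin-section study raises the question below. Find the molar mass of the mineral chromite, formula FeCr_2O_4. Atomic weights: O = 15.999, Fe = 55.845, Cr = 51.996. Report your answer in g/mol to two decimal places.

Fe: 1 × 55.845 = 55.8450
Cr: 2 × 51.996 = 103.9920
O: 4 × 15.999 = 63.9960
Summing the contributions gives the formula mass.

223.83 g/mol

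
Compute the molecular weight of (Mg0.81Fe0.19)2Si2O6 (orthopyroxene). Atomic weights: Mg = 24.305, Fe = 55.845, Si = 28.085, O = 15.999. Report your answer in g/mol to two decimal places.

M = 1.62·24.305 + 0.38·55.845 + 2·28.085 + 6·15.999

212.76 g/mol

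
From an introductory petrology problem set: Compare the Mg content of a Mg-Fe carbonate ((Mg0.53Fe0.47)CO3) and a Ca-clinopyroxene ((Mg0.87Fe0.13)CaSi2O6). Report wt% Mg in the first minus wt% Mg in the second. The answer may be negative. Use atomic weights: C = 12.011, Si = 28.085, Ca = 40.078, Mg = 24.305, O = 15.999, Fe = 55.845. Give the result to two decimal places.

3.41 percentage points

First mineral: 12.882 g Mg in 99.137 g formula = 12.99 wt% Mg.
Second mineral: 21.145 g Mg in 220.647 g formula = 9.58 wt% Mg.
12.99% − 9.58% gives a difference of 3.41 percentage points.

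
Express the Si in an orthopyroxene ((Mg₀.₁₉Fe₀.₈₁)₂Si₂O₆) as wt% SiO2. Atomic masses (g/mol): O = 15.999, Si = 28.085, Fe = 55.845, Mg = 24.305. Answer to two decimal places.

Formula mass = 251.869 g/mol.
2 Si → 2.0000 mol SiO2 per formula unit; M(SiO2) = 60.083, so SiO2 mass = 120.166 g.
120.166/251.869 × 100 = 47.71 wt%.

47.71 wt%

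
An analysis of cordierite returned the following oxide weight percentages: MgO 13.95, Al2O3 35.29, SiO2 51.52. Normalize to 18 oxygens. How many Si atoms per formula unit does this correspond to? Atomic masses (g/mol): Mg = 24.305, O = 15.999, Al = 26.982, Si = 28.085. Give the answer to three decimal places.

4.980 Si apfu

13.95 wt% MgO ÷ 40.304 g/mol = 0.34612 mol, giving 0.34612 Mg and 0.34612 O.
35.29 wt% Al2O3 ÷ 101.961 g/mol = 0.34611 mol, giving 0.69222 Al and 1.03833 O.
51.52 wt% SiO2 ÷ 60.083 g/mol = 0.85748 mol, giving 0.85748 Si and 1.71496 O.
Oxygen sums to 3.09941; scaling by 18/3.09941 = 5.80756 puts the formula on 18 O.
Si: 0.85748 × 5.80756 = 4.980 atoms per formula unit.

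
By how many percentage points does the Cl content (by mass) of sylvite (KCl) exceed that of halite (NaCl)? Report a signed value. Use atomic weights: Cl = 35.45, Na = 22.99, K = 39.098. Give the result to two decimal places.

Cl in KCl: molar mass 74.548 g/mol; 1×35.45 = 35.450 g → 47.55 wt%.
Cl in NaCl: molar mass 58.440 g/mol; 1×35.45 = 35.450 g → 60.66 wt%.
Difference = 47.55 − 60.66 = -13.11 percentage points.

-13.11 percentage points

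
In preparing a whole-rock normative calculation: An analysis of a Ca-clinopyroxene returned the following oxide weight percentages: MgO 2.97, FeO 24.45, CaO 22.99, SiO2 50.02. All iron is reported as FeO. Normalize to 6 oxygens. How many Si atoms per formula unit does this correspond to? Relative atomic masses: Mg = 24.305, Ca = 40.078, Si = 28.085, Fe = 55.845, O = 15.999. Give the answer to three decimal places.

2.007 Si apfu

MgO (M=40.304): mol = 0.07369; Mg = 0.07369, O = 0.07369.
FeO (M=71.844): mol = 0.34032; Fe = 0.34032, O = 0.34032.
CaO (M=56.077): mol = 0.40997; Ca = 0.40997, O = 0.40997.
SiO2 (M=60.083): mol = 0.83252; Si = 0.83252, O = 1.66504.
ΣO = 2.48902; factor = 6/ΣO = 2.41059.
Si apfu = 0.83252 × 2.41059 = 2.007.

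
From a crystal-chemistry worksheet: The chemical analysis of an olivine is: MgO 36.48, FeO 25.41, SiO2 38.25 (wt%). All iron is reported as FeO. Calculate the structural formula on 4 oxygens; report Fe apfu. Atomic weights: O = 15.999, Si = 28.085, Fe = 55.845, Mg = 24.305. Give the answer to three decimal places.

36.48 wt% MgO ÷ 40.304 g/mol = 0.90512 mol, giving 0.90512 Mg and 0.90512 O.
25.41 wt% FeO ÷ 71.844 g/mol = 0.35368 mol, giving 0.35368 Fe and 0.35368 O.
38.25 wt% SiO2 ÷ 60.083 g/mol = 0.63662 mol, giving 0.63662 Si and 1.27324 O.
Oxygen sums to 2.53204; scaling by 4/2.53204 = 1.57975 puts the formula on 4 O.
Fe: 0.35368 × 1.57975 = 0.559 atoms per formula unit.

0.559 Fe apfu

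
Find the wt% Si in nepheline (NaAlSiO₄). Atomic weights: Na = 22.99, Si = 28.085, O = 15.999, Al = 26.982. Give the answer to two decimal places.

19.77 weight percent

Formula mass = 1×22.99 + 1×26.982 + 1×28.085 + 4×15.999 = 142.053 g/mol, of which 28.085 g is Si.
So Si makes up 28.085/142.053 = 0.1977 of the mass, i.e. 19.77%.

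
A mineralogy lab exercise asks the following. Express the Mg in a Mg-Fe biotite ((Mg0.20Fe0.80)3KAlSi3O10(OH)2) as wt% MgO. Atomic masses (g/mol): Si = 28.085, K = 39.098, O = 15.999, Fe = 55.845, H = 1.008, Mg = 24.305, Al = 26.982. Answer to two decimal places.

Formula mass = 492.950 g/mol.
0.60 Mg → 0.6000 mol MgO per formula unit; M(MgO) = 40.304, so MgO mass = 24.182 g.
24.182/492.950 × 100 = 4.91 wt%.

4.91 wt%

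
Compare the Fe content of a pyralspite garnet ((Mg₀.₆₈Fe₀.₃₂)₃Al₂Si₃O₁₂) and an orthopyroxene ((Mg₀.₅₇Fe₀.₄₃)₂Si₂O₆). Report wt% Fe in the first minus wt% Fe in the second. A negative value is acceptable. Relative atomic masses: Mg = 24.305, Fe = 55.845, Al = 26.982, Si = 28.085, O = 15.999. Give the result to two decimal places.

First mineral: 53.611 g Fe in 433.400 g formula = 12.37 wt% Fe.
Second mineral: 48.027 g Fe in 227.898 g formula = 21.07 wt% Fe.
12.37% − 21.07% gives a difference of -8.70 percentage points.

-8.70 percentage points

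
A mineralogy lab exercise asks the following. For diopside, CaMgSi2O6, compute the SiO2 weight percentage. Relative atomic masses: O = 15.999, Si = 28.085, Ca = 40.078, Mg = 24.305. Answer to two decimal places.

55.49 wt%

Formula mass = 216.547 g/mol.
2 Si → 2.0000 mol SiO2 per formula unit; M(SiO2) = 60.083, so SiO2 mass = 120.166 g.
120.166/216.547 × 100 = 55.49 wt%.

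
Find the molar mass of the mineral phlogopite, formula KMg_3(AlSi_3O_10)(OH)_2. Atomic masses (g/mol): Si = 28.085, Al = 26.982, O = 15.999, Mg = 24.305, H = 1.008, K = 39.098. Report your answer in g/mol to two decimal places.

The formula mass is the sum 1·39.098 + 3·24.305 + 1·26.982 + 3·28.085 + 12·15.999 + 2·1.008.

417.25 g/mol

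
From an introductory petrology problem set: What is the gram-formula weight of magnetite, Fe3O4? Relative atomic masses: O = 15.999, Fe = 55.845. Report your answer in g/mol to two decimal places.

Fe: 3 × 55.845 = 167.5350
O: 4 × 15.999 = 63.9960
Summing the contributions gives the formula mass.

231.53 g/mol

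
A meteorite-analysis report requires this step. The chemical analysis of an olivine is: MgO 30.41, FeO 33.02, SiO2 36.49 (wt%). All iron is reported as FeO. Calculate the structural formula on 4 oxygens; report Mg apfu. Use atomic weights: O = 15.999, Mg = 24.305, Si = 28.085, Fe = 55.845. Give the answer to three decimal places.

MgO: 30.41/40.304 = 0.75452 mol → 0.75452 mol Mg, 0.75452 mol O.
FeO: 33.02/71.844 = 0.45961 mol → 0.45961 mol Fe, 0.45961 mol O.
SiO2: 36.49/60.083 = 0.60733 mol → 0.60733 mol Si, 1.21466 mol O.
Total oxygen = 2.42879 mol. Normalization factor = 4/2.42879 = 1.64691.
Mg per 4 O = 0.75452 × 1.64691 = 1.243.

1.243 Mg apfu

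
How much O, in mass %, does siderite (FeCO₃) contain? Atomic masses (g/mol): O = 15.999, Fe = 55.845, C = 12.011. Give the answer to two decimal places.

41.43 mass %

M(FeCO₃) = 115.853 g/mol.
O contributes 3 × 15.999 = 47.997 g per mole.
47.997/115.853 = 0.4143 → 41.43%.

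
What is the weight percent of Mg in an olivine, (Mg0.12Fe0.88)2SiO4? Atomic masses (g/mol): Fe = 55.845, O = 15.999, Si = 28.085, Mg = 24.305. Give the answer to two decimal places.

M((Mg0.12Fe0.88)2SiO4) = 196.201 g/mol.
Mg contributes 0.24 × 24.305 = 5.833 g per mole.
5.833/196.201 = 0.0297 → 2.97%.

2.97 wt%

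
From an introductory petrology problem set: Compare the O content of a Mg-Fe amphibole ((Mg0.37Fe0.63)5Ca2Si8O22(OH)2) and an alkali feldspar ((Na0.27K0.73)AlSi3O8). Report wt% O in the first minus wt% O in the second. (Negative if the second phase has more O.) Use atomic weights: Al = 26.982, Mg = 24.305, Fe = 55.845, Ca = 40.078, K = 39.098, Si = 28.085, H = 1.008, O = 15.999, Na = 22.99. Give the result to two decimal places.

O in (Mg0.37Fe0.63)5Ca2Si8O22(OH)2: molar mass 911.704 g/mol; 24×15.999 = 383.976 g → 42.12 wt%.
O in (Na0.27K0.73)AlSi3O8: molar mass 273.978 g/mol; 8×15.999 = 127.992 g → 46.72 wt%.
Difference = 42.12 − 46.72 = -4.60 percentage points.

-4.60 percentage points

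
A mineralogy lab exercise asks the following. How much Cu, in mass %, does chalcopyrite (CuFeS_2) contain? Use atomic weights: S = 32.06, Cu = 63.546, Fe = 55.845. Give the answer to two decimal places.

M(CuFeS_2) = 183.511 g/mol.
Cu contributes 1 × 63.546 = 63.546 g per mole.
63.546/183.511 = 0.3463 → 34.63%.

34.63 mass %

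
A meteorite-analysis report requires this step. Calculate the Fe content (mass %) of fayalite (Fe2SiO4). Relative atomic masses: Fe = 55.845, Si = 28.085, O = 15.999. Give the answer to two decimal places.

54.81 mass %

M(Fe2SiO4) = 203.771 g/mol.
Fe contributes 2 × 55.845 = 111.690 g per mole.
111.690/203.771 = 0.5481 → 54.81%.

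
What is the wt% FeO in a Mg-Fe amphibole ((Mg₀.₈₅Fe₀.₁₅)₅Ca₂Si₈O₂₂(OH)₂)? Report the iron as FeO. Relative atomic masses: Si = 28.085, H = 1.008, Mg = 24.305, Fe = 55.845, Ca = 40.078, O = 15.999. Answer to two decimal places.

Molar mass of (Mg₀.₈₅Fe₀.₁₅)₅Ca₂Si₈O₂₂(OH)₂ = 4.25·24.305 + 0.75·55.845 + 2·40.078 + 8·28.085 + 24·15.999 + 2·1.008 = 836.008 g/mol.
Each formula unit contains 0.75 Fe, equivalent to 0.75/1 = 0.7500 mol FeO.
M(FeO) = 1×55.845 + 1×15.999 = 71.844 g/mol.
Mass of FeO per formula unit = 0.7500 × 71.844 = 53.883 g.
FeO wt% = 53.883 / 836.008 × 100 = 6.45%.

6.45 wt%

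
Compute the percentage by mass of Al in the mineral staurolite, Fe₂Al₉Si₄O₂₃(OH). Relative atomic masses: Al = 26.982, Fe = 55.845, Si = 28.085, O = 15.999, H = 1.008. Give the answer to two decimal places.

28.51 weight percent

Formula mass = 2*55.845 + 9*26.982 + 4*28.085 + 24*15.999 + 1*1.008 = 851.852 g/mol, of which 242.838 g is Al.
So Al makes up 242.838/851.852 = 0.2851 of the mass, i.e. 28.51%.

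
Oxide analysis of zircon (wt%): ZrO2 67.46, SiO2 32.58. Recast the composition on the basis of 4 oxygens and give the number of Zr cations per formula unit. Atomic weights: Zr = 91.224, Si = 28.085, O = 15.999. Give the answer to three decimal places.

1.005 Zr apfu

67.46 wt% ZrO2 ÷ 123.222 g/mol = 0.54747 mol, giving 0.54747 Zr and 1.09494 O.
32.58 wt% SiO2 ÷ 60.083 g/mol = 0.54225 mol, giving 0.54225 Si and 1.08450 O.
Oxygen sums to 2.17944; scaling by 4/2.17944 = 1.83533 puts the formula on 4 O.
Zr: 0.54747 × 1.83533 = 1.005 atoms per formula unit.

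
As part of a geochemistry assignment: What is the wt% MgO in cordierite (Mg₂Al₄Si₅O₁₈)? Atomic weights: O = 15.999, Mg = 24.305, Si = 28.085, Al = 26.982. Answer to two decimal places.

M(Mg₂Al₄Si₅O₁₈) = 584.945 g/mol; M(MgO) = 40.304 g/mol.
Moles MgO per formula unit = 2 Mg ÷ 1 = 2.0000.
MgO fraction = (2.0000 × 40.304) / 584.945 = 80.608/584.945 = 0.1378.

13.78 wt%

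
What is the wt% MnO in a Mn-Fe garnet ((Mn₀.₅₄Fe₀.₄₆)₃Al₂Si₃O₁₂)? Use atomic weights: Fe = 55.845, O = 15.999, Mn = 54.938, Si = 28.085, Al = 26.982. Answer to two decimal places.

23.16 wt%

M((Mn₀.₅₄Fe₀.₄₆)₃Al₂Si₃O₁₂) = 496.273 g/mol; M(MnO) = 70.937 g/mol.
Moles MnO per formula unit = 1.62 Mn ÷ 1 = 1.6200.
MnO fraction = (1.6200 × 70.937) / 496.273 = 114.918/496.273 = 0.2316.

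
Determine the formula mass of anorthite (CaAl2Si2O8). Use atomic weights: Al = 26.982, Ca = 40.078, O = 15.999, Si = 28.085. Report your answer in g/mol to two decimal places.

278.20 g/mol

M = 1·40.078 + 2·26.982 + 2·28.085 + 8·15.999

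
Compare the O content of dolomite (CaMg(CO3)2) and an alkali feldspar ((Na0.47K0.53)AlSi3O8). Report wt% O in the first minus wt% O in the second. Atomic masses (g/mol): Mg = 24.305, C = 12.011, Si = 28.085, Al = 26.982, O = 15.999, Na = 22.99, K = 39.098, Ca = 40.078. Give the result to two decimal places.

4.79 percentage points

O in CaMg(CO3)2: molar mass 184.399 g/mol; 6×15.999 = 95.994 g → 52.06 wt%.
O in (Na0.47K0.53)AlSi3O8: molar mass 270.756 g/mol; 8×15.999 = 127.992 g → 47.27 wt%.
Difference = 52.06 − 47.27 = 4.79 percentage points.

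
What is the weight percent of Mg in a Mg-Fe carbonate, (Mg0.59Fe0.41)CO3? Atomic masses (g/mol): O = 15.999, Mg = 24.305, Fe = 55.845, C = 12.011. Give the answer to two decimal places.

14.75 wt%

Formula mass = 0.59×24.305 + 0.41×55.845 + 1×12.011 + 3×15.999 = 97.244 g/mol, of which 14.340 g is Mg.
So Mg makes up 14.340/97.244 = 0.1475 of the mass, i.e. 14.75%.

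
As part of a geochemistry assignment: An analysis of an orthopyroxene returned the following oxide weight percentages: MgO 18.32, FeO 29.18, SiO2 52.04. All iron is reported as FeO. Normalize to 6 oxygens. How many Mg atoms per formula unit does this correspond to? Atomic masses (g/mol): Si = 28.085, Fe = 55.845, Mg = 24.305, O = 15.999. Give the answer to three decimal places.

1.052 Mg apfu

MgO (M=40.304): mol = 0.45455; Mg = 0.45455, O = 0.45455.
FeO (M=71.844): mol = 0.40616; Fe = 0.40616, O = 0.40616.
SiO2 (M=60.083): mol = 0.86614; Si = 0.86614, O = 1.73228.
ΣO = 2.59299; factor = 6/ΣO = 2.31393.
Mg apfu = 0.45455 × 2.31393 = 1.052.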